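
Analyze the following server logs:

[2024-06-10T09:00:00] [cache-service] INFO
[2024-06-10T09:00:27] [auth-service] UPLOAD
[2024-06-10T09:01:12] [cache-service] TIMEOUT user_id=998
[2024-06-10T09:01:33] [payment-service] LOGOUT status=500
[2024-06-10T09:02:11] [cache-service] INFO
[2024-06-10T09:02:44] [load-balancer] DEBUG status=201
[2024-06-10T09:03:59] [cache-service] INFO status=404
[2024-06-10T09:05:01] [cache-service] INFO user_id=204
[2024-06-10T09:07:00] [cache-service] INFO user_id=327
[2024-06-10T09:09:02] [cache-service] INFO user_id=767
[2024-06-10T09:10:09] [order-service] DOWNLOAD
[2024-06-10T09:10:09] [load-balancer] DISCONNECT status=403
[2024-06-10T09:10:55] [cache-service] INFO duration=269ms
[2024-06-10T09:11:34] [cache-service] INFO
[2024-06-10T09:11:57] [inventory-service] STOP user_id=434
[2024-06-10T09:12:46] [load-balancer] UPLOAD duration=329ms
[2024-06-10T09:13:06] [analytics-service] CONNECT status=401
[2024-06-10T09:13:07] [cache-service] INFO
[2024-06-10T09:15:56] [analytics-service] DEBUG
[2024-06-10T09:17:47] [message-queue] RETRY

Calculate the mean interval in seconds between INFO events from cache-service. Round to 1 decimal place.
98.4

To calculate average interval:

1. Find all INFO events for cache-service in order
2. Calculate time gaps between consecutive events
3. Compute mean of gaps: 787 / 8 = 98.4 seconds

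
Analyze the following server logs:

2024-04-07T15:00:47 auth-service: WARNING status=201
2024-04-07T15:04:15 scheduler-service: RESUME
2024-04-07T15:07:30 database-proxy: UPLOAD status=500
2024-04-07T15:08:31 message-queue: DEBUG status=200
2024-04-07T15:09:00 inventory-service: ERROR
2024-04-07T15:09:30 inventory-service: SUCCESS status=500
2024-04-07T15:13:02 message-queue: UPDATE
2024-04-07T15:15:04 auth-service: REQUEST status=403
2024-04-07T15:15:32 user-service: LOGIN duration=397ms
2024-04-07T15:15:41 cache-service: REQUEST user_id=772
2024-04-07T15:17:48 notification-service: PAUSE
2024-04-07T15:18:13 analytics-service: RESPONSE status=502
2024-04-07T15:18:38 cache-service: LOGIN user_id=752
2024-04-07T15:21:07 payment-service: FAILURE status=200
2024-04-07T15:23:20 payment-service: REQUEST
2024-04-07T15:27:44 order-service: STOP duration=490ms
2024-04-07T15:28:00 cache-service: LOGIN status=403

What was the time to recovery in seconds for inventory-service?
30

To calculate recovery time:

1. Find ERROR event for inventory-service: 2024-04-07T15:09:00
2. Find next SUCCESS event for inventory-service: 2024-04-07T15:09:30
3. Recovery time: 2024-04-07T15:09:30 - 2024-04-07T15:09:00 = 30 seconds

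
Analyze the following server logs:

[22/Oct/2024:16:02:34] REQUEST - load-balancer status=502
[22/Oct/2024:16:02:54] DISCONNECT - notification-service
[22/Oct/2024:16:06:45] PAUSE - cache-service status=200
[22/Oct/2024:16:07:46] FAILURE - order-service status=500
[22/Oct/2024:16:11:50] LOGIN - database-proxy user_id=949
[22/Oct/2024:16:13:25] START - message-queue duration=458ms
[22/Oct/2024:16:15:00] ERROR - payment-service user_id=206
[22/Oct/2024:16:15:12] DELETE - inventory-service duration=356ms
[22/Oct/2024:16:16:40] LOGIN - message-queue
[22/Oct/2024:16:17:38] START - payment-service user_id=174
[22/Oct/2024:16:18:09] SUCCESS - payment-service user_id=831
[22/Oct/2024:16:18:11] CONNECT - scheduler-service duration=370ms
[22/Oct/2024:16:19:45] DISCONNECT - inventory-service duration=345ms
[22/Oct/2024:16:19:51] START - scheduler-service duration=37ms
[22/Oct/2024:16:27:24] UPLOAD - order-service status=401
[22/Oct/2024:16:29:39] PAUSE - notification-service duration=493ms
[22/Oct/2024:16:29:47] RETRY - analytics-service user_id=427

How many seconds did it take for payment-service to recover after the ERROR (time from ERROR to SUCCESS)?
189

To calculate recovery time:

1. Find ERROR event for payment-service: 22/Oct/2024:16:15:00
2. Find next SUCCESS event for payment-service: 22/Oct/2024:16:18:09
3. Recovery time: 22/Oct/2024:16:18:09 - 22/Oct/2024:16:15:00 = 189 seconds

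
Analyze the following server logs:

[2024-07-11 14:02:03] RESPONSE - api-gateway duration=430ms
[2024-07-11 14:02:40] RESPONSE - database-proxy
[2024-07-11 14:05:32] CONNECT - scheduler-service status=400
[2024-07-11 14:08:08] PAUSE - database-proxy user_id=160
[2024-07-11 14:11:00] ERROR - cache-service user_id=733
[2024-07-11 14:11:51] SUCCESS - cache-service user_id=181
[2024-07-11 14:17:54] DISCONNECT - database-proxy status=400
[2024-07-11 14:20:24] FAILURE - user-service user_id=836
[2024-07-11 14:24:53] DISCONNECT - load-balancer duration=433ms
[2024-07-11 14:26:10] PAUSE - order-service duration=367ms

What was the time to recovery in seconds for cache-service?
51

To calculate recovery time:

1. Find ERROR event for cache-service: 2024-07-11 14:11:00
2. Find next SUCCESS event for cache-service: 2024-07-11 14:11:51
3. Recovery time: 2024-07-11 14:11:51 - 2024-07-11 14:11:00 = 51 seconds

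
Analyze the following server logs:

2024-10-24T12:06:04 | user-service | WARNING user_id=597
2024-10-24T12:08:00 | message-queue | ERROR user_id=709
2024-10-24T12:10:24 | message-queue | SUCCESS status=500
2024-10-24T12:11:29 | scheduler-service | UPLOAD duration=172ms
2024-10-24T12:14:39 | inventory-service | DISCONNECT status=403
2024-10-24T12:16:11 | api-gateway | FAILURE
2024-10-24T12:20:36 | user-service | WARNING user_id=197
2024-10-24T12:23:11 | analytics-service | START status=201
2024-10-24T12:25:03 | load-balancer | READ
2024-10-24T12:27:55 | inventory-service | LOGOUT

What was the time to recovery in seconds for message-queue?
144

To calculate recovery time:

1. Find ERROR event for message-queue: 2024-10-24T12:08:00
2. Find next SUCCESS event for message-queue: 2024-10-24T12:10:24
3. Recovery time: 2024-10-24T12:10:24 - 2024-10-24T12:08:00 = 144 seconds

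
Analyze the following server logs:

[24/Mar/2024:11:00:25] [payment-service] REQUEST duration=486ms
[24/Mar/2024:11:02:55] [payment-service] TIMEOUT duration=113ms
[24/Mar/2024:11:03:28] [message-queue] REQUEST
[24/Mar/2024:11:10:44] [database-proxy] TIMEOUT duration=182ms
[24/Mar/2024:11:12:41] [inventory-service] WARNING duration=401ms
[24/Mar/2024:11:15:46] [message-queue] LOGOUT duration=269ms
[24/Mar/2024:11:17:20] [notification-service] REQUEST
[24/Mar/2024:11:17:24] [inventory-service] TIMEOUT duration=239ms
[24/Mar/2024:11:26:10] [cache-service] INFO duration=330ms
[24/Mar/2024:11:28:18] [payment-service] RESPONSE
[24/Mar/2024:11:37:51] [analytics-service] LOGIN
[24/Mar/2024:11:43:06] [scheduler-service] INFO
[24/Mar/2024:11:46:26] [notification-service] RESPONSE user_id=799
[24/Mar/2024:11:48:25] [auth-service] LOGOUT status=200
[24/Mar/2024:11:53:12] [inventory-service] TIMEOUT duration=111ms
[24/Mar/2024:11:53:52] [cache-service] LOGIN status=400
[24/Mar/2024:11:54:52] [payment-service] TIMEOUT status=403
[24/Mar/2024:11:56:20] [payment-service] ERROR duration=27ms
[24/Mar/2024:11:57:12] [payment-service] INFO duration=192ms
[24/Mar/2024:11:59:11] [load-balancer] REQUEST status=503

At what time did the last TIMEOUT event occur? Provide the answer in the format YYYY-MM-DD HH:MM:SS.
2024-03-24 11:54:52

To find the last event:

1. Filter for all TIMEOUT events
2. Sort by timestamp
3. Select the last one
4. Timestamp: 2024-03-24 11:54:52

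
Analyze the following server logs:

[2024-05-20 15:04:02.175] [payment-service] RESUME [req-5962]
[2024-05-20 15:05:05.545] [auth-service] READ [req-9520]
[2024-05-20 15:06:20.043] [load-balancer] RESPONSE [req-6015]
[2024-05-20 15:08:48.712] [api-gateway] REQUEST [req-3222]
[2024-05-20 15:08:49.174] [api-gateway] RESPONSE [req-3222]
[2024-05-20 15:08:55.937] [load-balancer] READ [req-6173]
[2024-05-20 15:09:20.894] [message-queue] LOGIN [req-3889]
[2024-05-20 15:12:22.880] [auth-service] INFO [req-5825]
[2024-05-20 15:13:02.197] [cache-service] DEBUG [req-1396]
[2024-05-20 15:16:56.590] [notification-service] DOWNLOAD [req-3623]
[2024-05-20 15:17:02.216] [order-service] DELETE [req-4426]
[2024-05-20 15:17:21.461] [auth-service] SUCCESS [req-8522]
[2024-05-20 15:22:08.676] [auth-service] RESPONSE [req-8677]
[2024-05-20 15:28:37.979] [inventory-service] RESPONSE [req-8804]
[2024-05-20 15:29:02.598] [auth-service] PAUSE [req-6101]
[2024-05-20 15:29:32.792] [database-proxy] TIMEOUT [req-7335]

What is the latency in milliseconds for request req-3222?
462

To calculate latency:

1. Find REQUEST with id req-3222: 2024-05-20 15:08:48.712
2. Find RESPONSE with id req-3222: 2024-05-20 15:08:49.174
3. Latency: 2024-05-20 15:08:49.174 - 2024-05-20 15:08:48.712 = 462ms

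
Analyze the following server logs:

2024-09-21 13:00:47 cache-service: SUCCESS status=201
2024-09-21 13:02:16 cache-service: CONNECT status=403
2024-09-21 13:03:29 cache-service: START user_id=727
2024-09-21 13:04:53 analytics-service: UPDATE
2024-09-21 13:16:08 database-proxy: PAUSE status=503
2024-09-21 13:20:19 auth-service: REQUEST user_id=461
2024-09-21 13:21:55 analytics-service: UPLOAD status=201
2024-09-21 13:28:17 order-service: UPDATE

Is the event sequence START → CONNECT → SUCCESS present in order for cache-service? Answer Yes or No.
No

To verify sequence order:

1. Find all events in sequence START → CONNECT → SUCCESS for cache-service
2. Extract their timestamps
3. Check if timestamps are in ascending order
4. Result: No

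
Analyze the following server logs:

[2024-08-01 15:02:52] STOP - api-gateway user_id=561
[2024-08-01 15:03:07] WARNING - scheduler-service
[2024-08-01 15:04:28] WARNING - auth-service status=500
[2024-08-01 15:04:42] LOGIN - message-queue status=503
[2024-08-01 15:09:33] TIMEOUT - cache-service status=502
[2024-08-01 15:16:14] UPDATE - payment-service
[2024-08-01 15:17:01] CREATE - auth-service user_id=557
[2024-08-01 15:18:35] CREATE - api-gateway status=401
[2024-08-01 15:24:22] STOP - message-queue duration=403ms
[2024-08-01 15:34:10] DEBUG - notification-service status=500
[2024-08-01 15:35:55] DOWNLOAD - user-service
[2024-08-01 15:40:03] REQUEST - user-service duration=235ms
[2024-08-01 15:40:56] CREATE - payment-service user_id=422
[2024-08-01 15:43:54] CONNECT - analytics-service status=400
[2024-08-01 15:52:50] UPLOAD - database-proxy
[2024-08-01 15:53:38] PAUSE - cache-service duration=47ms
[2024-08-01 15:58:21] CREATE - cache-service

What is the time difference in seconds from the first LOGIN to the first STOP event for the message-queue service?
1180

To find the time between events:

1. Locate the first LOGIN event for message-queue: 2024-08-01 15:04:42
2. Locate the first STOP event for message-queue: 2024-08-01 15:24:22
3. Calculate the difference: 2024-08-01 15:24:22 - 2024-08-01 15:04:42 = 1180 seconds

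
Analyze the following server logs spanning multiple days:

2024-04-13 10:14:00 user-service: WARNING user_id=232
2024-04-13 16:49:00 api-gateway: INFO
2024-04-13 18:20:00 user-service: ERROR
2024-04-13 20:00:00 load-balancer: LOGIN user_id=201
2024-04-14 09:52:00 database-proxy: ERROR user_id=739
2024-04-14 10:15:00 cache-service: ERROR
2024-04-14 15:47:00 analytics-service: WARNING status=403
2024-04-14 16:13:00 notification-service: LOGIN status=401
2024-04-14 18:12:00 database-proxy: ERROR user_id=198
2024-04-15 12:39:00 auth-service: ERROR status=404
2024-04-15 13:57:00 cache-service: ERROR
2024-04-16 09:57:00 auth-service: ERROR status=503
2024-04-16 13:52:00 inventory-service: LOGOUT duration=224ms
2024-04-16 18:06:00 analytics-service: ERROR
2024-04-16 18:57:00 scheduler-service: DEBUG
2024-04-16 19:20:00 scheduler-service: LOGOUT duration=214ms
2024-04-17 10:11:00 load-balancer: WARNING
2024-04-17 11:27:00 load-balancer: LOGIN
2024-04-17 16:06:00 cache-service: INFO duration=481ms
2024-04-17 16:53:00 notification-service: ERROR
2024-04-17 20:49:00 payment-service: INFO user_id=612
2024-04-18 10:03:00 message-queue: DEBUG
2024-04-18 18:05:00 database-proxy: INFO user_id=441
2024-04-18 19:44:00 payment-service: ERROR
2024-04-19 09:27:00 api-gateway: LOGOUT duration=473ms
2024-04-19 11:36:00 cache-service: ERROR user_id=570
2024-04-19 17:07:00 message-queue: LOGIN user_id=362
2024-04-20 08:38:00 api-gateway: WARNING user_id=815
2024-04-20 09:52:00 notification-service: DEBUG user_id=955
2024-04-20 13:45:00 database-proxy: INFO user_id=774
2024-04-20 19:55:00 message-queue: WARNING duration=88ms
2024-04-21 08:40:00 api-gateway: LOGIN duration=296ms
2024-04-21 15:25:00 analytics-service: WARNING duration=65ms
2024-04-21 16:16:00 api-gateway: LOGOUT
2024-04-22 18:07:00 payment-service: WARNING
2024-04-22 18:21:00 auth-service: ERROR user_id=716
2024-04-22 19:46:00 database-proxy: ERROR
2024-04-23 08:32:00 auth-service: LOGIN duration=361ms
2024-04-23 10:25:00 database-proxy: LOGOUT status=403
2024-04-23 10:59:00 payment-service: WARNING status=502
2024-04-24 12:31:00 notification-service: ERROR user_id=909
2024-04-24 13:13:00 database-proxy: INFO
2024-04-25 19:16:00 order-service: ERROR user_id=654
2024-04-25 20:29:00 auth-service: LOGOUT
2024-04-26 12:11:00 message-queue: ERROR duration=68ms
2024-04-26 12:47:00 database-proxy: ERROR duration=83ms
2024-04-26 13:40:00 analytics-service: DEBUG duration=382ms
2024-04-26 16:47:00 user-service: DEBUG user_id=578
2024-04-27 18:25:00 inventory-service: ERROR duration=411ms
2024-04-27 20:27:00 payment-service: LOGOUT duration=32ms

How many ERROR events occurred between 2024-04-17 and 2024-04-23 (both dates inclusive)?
5

To filter by date range:

1. Date range: 2024-04-17 through 2024-04-23, both dates inclusive
2. Filter for ERROR events whose date falls in this range
3. Count matching events: 5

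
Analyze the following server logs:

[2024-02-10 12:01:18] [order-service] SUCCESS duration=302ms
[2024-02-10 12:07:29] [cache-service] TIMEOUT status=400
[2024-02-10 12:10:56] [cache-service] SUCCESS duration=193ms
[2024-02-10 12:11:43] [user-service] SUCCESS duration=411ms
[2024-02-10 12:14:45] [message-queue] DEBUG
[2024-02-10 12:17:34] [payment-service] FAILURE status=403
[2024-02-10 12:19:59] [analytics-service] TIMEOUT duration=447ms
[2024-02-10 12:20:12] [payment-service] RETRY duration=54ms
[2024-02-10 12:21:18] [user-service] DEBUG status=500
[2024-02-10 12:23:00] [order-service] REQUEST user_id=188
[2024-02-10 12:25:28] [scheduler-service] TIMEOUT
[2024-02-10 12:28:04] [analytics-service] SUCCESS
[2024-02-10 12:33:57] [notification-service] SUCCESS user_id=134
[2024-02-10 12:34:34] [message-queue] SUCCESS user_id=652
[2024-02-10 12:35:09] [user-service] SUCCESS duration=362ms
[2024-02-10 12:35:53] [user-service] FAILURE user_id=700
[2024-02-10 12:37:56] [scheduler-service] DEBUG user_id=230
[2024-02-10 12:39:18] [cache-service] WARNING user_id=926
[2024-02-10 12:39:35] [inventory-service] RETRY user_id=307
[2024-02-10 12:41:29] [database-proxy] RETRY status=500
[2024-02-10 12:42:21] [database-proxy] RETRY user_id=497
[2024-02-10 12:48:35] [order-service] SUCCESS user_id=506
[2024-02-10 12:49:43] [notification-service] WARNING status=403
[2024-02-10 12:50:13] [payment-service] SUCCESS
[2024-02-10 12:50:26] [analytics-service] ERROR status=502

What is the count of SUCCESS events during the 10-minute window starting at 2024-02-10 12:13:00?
0

To count events in the time window:

1. Window boundaries: 2024-02-10 12:13:00 to 2024-02-10 12:23:00
2. Filter for SUCCESS events within this window
3. Count matching events: 0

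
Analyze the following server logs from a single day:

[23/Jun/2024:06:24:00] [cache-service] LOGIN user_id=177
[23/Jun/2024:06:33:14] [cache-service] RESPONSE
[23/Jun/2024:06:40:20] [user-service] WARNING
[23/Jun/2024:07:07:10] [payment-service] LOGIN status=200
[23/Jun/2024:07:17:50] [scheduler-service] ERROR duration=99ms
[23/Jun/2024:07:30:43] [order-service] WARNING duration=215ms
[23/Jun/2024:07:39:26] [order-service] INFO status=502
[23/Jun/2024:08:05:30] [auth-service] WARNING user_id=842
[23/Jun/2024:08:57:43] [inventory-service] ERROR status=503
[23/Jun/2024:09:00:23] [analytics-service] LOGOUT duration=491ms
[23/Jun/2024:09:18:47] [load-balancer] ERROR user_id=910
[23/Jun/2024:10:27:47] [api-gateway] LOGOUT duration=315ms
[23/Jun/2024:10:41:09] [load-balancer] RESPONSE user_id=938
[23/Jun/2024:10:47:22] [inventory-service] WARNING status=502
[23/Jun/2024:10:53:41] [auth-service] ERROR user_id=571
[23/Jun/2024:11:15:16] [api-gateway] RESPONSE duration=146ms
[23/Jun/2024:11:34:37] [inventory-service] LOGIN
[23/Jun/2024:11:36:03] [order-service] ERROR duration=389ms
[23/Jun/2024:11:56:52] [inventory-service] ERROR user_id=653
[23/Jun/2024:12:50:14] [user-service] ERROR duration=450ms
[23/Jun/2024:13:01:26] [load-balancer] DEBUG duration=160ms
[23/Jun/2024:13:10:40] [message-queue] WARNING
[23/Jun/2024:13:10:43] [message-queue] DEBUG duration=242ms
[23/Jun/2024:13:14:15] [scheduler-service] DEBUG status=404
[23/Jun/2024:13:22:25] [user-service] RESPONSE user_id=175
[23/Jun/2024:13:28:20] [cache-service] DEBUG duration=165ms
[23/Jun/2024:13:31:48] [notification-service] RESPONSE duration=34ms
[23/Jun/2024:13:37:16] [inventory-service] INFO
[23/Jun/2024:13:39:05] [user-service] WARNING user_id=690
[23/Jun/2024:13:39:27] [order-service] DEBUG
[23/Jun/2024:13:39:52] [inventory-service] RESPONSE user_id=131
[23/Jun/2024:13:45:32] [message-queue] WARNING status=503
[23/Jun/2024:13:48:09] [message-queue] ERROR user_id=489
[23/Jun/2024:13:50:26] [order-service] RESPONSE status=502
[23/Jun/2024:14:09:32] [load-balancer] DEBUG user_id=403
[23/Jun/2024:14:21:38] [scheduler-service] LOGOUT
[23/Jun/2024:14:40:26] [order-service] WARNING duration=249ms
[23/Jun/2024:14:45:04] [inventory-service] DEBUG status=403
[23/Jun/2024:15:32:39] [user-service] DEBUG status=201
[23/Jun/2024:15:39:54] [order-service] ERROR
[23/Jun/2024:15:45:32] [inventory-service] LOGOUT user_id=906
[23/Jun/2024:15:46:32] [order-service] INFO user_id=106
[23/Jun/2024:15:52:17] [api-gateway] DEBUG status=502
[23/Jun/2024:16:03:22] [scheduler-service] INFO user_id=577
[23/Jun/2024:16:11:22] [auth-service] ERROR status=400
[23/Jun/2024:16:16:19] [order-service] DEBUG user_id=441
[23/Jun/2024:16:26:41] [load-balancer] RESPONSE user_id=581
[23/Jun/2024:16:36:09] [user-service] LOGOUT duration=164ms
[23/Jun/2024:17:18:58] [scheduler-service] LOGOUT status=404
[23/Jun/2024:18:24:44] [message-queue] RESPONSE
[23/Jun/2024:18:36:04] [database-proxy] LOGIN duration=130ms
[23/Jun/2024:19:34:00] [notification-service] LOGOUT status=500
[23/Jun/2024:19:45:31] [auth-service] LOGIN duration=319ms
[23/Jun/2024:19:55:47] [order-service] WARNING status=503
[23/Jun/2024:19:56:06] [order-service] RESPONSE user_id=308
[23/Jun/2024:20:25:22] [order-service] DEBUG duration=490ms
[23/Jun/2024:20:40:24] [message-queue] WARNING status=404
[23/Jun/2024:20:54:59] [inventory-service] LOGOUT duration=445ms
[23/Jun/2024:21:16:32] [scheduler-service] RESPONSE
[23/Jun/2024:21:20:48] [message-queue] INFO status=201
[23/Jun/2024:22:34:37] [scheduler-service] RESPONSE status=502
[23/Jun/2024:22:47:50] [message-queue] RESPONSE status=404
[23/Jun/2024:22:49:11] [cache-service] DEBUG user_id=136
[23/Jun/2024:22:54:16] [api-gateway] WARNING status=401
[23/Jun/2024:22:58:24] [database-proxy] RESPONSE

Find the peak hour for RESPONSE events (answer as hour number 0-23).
13

To find the peak hour:

1. Group all RESPONSE events by hour
2. Count events in each hour
3. Find hour with maximum count
4. Peak hour: 13 (with 4 events)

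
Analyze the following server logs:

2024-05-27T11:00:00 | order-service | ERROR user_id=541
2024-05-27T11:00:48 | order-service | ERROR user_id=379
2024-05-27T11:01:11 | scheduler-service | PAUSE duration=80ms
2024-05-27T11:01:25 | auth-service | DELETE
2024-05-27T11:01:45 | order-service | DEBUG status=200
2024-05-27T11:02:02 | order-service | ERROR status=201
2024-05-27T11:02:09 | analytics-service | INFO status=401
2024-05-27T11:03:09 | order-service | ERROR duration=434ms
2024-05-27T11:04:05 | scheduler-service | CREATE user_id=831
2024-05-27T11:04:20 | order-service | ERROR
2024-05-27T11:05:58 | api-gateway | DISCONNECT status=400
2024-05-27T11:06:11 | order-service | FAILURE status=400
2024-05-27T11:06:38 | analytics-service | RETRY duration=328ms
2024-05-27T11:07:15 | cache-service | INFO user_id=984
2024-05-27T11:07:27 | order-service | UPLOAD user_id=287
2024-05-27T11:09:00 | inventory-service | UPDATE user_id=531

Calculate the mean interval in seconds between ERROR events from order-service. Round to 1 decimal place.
65.0

To calculate average interval:

1. Find all ERROR events for order-service in order
2. Calculate time gaps between consecutive events
3. Compute mean of gaps: 260 / 4 = 65.0 seconds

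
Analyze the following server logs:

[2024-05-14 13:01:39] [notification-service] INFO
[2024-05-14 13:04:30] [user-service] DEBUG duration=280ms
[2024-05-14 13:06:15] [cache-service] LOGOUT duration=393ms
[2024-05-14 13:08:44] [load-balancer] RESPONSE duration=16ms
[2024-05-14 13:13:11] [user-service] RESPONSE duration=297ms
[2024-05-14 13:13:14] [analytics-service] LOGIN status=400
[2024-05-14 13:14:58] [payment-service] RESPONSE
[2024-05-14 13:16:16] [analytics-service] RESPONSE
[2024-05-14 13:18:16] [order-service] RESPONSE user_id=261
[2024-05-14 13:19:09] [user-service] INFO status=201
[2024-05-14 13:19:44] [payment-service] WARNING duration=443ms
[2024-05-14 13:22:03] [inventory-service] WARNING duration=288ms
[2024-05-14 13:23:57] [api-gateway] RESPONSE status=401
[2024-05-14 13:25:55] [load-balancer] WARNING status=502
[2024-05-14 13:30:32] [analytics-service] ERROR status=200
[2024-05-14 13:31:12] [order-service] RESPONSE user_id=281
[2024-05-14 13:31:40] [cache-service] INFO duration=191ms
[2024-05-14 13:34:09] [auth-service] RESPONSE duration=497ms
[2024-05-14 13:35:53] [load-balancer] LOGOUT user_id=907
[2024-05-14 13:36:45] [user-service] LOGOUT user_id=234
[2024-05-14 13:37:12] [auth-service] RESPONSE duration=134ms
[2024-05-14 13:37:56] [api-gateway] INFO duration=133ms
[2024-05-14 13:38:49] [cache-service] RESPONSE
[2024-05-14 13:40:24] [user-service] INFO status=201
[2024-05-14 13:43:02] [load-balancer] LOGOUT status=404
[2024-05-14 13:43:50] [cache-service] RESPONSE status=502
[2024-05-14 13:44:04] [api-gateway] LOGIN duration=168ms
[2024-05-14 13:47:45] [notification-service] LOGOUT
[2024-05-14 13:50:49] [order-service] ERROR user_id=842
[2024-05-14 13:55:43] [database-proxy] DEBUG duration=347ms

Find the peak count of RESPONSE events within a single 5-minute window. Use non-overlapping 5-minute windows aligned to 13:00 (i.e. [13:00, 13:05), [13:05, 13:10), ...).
2

To find the burst window:

1. Divide the log period into non-overlapping 5-minute windows starting at 13:00
2. Count RESPONSE events in each window
3. Find the window with maximum count
4. Maximum events in a window: 2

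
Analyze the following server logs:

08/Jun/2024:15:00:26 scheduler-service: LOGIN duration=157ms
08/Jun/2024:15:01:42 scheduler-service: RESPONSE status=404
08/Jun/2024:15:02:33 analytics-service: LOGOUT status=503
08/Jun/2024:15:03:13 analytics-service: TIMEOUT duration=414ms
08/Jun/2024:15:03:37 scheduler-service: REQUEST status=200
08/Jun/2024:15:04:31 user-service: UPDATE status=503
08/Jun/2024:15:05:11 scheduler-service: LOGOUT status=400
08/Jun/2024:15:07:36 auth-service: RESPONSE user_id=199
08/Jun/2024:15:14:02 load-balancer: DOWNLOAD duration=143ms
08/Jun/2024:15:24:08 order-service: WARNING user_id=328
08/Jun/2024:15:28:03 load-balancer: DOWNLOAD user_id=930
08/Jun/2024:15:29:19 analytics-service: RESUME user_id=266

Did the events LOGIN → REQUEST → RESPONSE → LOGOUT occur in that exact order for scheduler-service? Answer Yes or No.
No

To verify sequence order:

1. Find all events in sequence LOGIN → REQUEST → RESPONSE → LOGOUT for scheduler-service
2. Extract their timestamps
3. Check if timestamps are in ascending order
4. Result: No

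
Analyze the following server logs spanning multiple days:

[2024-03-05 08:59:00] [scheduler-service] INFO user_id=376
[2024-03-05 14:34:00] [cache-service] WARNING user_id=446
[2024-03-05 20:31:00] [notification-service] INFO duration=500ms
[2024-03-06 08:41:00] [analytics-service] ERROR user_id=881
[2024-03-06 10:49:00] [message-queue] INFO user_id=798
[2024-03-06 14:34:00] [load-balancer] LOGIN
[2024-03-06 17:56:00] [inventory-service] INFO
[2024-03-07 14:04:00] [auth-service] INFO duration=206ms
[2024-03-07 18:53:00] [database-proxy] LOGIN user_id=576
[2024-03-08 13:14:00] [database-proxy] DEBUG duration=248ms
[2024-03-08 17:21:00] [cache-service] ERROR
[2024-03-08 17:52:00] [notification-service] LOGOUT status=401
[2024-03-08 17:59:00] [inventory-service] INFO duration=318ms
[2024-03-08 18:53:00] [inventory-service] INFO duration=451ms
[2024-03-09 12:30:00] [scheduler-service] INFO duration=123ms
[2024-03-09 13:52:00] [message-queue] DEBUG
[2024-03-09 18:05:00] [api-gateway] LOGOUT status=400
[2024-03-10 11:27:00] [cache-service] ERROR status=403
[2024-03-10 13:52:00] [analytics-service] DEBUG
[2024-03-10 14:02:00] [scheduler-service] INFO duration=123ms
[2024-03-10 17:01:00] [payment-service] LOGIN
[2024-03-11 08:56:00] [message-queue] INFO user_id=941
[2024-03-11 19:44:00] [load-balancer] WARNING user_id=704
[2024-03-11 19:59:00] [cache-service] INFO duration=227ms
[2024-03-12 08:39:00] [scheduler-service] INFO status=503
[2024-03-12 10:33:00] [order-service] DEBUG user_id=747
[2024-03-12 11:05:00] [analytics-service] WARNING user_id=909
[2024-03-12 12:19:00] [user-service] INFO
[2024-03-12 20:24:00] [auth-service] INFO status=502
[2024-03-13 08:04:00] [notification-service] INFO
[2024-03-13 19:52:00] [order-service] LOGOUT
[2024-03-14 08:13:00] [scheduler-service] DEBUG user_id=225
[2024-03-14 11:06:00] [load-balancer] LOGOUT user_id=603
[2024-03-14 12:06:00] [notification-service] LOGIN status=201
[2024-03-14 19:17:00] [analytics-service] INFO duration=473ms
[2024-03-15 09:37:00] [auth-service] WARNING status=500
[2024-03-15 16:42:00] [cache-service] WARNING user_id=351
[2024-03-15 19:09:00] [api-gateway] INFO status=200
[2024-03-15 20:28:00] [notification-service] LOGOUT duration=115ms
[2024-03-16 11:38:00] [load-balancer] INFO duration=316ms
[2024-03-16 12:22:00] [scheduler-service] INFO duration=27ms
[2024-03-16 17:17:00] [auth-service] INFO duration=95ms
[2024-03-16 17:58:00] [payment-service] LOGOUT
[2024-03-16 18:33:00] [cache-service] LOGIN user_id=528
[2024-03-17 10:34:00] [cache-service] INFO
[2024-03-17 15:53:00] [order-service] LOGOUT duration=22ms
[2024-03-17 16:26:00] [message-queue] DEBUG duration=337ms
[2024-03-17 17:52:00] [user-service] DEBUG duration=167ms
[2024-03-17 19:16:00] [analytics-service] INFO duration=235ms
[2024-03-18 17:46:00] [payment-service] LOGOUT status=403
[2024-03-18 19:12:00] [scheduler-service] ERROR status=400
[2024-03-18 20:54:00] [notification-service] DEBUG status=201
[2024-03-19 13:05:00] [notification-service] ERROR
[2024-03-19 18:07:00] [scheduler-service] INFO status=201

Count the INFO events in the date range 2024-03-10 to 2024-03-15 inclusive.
9

To filter by date range:

1. Date range: 2024-03-10 through 2024-03-15, both dates inclusive
2. Filter for INFO events whose date falls in this range
3. Count matching events: 9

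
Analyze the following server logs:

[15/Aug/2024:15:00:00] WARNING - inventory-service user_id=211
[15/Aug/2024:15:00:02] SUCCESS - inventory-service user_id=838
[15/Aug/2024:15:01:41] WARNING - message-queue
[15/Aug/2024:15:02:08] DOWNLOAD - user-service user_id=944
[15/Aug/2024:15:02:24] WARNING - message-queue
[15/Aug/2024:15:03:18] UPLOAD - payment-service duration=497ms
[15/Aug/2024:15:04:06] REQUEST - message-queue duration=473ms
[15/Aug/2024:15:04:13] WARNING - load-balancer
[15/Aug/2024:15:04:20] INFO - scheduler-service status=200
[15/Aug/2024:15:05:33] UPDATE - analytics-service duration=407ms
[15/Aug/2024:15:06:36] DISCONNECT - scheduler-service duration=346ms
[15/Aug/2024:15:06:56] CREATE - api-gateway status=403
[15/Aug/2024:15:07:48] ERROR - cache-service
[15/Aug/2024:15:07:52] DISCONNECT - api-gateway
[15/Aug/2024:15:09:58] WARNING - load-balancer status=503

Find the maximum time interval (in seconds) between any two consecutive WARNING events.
345

To find the longest gap:

1. Extract all WARNING events in chronological order
2. Calculate time differences between consecutive events
3. Find the maximum difference
4. Longest gap: 345 seconds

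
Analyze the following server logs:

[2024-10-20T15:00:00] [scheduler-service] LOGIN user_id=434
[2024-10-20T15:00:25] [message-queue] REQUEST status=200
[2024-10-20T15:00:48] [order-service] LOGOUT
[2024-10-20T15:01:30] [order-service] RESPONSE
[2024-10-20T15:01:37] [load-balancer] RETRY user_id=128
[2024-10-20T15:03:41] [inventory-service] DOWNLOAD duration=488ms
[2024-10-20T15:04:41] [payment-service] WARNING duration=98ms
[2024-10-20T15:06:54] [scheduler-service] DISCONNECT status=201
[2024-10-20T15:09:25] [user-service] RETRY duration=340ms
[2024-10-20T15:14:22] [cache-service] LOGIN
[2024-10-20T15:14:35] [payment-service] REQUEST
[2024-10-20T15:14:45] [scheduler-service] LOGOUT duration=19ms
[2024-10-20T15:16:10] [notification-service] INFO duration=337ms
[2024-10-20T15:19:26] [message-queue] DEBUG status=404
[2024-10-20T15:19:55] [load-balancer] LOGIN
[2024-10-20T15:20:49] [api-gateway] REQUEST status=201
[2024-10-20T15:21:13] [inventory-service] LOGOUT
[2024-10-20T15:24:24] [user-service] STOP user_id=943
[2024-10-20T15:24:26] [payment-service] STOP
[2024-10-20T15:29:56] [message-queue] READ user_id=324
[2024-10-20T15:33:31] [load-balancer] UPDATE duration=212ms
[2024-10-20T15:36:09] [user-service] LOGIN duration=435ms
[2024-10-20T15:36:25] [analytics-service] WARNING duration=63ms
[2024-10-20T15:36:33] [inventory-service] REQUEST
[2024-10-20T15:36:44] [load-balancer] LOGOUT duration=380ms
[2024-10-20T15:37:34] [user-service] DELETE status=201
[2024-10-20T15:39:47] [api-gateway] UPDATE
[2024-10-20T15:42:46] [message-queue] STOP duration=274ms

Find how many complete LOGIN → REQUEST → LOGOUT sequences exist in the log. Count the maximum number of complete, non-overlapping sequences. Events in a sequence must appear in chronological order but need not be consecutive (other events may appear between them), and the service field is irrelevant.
4

To count sequences:

1. Look for pattern: LOGIN → REQUEST → LOGOUT
2. Greedily scan the log in chronological order, matching each sequence element in turn (ignoring service)
3. Each time the full pattern completes, increment the count and restart matching from the next event
4. Complete non-overlapping sequences found: 4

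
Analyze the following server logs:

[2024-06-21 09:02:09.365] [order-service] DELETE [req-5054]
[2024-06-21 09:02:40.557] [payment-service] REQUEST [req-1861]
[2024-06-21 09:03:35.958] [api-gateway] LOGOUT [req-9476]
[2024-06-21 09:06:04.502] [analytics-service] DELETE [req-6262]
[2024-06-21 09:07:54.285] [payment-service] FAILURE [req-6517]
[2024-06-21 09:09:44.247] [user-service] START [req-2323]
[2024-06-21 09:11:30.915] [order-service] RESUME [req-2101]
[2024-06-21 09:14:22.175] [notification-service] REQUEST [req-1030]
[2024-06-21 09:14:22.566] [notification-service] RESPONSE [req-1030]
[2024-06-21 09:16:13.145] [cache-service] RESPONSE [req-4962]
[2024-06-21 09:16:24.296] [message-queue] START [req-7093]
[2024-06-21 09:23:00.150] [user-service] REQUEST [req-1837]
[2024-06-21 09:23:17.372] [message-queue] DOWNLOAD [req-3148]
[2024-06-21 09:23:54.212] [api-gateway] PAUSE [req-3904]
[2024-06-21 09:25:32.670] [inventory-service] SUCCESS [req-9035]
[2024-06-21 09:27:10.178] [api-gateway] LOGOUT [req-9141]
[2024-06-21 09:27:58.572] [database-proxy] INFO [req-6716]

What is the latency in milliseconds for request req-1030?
391

To calculate latency:

1. Find REQUEST with id req-1030: 2024-06-21 09:14:22.175
2. Find RESPONSE with id req-1030: 2024-06-21 09:14:22.566
3. Latency: 2024-06-21 09:14:22.566 - 2024-06-21 09:14:22.175 = 391ms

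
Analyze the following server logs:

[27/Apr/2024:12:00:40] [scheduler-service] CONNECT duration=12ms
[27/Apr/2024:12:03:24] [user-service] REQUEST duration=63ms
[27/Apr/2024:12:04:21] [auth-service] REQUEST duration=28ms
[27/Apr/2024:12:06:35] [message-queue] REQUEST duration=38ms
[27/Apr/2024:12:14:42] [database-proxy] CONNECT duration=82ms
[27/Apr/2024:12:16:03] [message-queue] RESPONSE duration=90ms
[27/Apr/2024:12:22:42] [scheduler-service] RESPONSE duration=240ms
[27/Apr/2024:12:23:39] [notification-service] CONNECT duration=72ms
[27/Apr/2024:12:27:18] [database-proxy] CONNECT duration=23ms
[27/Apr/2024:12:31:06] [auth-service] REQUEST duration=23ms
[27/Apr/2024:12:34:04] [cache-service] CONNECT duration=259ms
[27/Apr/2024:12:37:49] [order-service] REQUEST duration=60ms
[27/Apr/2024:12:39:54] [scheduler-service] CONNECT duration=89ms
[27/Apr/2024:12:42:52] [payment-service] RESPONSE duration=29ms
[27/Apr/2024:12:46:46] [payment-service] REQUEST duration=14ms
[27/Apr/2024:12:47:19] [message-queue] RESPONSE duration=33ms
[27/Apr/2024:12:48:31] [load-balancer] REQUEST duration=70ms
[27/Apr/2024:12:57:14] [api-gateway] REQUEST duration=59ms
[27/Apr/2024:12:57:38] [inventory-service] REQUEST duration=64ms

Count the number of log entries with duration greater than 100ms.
2

To count timeouts:

1. Threshold: 100ms
2. Extract duration from each log entry
3. Count entries where duration > 100
4. Timeout count: 2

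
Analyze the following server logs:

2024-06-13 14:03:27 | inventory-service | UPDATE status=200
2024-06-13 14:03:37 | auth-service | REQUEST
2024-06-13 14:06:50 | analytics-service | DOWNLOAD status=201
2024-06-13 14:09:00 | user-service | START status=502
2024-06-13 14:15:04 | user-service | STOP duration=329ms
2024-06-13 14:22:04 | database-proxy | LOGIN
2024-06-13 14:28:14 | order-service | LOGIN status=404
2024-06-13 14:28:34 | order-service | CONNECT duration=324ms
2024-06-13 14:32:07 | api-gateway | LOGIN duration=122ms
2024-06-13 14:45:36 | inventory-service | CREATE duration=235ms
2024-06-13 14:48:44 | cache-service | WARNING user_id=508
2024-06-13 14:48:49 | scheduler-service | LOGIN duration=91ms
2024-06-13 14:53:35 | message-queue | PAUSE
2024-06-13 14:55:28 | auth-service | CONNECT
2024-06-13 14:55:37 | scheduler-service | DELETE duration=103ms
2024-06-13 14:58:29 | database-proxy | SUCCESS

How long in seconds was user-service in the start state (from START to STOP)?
364

To calculate state duration:

1. Find START event for user-service: 2024-06-13 14:09:00
2. Find STOP event for user-service: 2024-06-13 14:15:04
3. Calculate duration: 2024-06-13 14:15:04 - 2024-06-13 14:09:00 = 364 seconds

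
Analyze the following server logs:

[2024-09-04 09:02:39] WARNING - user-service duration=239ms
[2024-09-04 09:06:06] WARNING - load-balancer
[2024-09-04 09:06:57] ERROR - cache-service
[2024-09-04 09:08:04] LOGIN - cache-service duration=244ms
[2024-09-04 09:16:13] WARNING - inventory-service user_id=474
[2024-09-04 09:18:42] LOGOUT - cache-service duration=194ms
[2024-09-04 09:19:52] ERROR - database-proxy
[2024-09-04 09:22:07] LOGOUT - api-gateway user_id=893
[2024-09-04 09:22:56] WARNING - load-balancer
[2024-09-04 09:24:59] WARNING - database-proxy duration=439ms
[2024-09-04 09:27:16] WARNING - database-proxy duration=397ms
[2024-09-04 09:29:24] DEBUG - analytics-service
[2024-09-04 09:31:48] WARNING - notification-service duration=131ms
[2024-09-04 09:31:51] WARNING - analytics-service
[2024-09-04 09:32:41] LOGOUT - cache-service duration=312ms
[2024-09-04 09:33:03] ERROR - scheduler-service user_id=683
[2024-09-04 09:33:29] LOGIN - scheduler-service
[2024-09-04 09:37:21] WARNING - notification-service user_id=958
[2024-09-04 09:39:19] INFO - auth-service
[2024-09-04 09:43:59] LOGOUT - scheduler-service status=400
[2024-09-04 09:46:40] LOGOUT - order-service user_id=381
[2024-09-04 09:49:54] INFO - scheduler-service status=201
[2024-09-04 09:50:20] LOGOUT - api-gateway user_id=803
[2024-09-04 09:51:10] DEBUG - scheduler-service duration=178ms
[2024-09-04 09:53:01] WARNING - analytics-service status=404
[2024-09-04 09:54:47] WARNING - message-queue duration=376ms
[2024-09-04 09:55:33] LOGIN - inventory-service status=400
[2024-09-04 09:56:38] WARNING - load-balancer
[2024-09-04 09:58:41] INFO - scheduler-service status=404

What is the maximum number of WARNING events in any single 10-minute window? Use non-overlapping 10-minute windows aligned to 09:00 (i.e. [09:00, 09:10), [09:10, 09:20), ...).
3

To find the burst window:

1. Divide the log period into non-overlapping 10-minute windows starting at 09:00
2. Count WARNING events in each window
3. Find the window with maximum count
4. Maximum events in a window: 3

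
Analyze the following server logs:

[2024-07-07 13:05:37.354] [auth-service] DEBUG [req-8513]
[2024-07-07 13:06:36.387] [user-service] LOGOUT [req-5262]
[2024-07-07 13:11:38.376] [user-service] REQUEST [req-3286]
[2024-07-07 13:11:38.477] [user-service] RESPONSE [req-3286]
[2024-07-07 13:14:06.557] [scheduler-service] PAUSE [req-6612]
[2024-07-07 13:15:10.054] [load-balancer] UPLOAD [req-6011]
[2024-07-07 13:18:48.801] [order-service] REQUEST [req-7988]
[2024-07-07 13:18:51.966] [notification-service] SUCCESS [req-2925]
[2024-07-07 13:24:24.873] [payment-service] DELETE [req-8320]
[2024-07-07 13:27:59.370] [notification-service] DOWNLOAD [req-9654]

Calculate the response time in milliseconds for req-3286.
101

To calculate latency:

1. Find REQUEST with id req-3286: 2024-07-07 13:11:38.376
2. Find RESPONSE with id req-3286: 2024-07-07 13:11:38.477
3. Latency: 2024-07-07 13:11:38.477 - 2024-07-07 13:11:38.376 = 101ms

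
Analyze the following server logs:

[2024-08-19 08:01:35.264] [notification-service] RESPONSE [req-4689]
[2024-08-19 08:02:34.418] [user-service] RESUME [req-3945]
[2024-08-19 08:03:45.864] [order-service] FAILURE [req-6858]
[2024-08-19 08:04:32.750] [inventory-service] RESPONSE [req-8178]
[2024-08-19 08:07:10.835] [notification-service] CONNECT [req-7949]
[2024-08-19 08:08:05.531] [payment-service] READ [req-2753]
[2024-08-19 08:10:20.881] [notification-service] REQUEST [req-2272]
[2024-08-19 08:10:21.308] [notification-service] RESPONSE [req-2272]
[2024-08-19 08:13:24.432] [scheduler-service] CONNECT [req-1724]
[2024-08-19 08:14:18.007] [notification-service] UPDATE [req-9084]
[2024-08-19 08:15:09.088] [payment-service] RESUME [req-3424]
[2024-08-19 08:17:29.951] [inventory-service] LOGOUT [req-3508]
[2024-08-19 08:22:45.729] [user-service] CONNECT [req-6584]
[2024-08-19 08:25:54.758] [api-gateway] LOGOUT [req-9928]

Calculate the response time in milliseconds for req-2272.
427

To calculate latency:

1. Find REQUEST with id req-2272: 2024-08-19 08:10:20.881
2. Find RESPONSE with id req-2272: 2024-08-19 08:10:21.308
3. Latency: 2024-08-19 08:10:21.308 - 2024-08-19 08:10:20.881 = 427ms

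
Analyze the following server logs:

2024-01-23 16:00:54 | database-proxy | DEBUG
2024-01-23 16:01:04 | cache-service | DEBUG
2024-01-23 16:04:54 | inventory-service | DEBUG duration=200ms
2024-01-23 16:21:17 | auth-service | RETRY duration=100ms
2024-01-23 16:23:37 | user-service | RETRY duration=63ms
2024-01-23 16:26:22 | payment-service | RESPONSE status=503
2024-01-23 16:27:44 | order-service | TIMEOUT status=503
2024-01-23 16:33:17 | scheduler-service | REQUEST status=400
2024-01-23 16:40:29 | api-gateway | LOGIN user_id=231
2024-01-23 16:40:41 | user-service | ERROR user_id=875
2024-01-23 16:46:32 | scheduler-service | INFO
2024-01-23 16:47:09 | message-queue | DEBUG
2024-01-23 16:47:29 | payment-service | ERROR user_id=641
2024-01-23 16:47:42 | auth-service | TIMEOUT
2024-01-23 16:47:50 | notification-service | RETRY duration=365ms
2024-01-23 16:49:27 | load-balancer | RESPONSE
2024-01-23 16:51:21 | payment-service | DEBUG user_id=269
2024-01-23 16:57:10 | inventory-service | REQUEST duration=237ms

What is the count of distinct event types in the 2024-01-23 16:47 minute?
4

To count unique event types:

1. Filter events in the minute starting at 2024-01-23 16:47
2. Extract event types from matching entries
3. Count unique types: 4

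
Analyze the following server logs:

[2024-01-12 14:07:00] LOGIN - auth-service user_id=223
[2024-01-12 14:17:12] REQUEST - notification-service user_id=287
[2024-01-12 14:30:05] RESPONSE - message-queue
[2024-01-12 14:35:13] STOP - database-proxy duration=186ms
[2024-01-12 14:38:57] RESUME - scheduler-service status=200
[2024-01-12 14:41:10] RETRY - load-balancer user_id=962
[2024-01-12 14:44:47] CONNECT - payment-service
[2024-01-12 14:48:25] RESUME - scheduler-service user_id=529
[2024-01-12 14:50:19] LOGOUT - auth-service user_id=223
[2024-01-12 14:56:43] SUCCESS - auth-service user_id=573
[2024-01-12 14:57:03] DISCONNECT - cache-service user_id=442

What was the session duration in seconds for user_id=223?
2599

To calculate session duration:

1. Find LOGIN event for user_id=223: 2024-01-12 14:07:00
2. Find LOGOUT event for user_id=223: 2024-01-12 14:50:19
3. Session duration: 2024-01-12 14:50:19 - 2024-01-12 14:07:00 = 2599 seconds (43 minutes)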